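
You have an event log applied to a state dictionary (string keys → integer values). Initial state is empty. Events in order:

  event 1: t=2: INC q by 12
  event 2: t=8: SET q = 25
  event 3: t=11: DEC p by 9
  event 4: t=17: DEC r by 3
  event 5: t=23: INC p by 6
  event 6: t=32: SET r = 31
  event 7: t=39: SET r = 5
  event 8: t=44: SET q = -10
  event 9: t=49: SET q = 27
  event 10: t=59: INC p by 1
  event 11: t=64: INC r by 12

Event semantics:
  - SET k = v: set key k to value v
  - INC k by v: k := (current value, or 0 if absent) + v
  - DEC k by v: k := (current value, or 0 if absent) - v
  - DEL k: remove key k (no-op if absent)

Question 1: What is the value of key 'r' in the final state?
Answer: 17

Derivation:
Track key 'r' through all 11 events:
  event 1 (t=2: INC q by 12): r unchanged
  event 2 (t=8: SET q = 25): r unchanged
  event 3 (t=11: DEC p by 9): r unchanged
  event 4 (t=17: DEC r by 3): r (absent) -> -3
  event 5 (t=23: INC p by 6): r unchanged
  event 6 (t=32: SET r = 31): r -3 -> 31
  event 7 (t=39: SET r = 5): r 31 -> 5
  event 8 (t=44: SET q = -10): r unchanged
  event 9 (t=49: SET q = 27): r unchanged
  event 10 (t=59: INC p by 1): r unchanged
  event 11 (t=64: INC r by 12): r 5 -> 17
Final: r = 17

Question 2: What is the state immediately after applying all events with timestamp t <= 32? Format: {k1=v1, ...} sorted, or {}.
Apply events with t <= 32 (6 events):
  after event 1 (t=2: INC q by 12): {q=12}
  after event 2 (t=8: SET q = 25): {q=25}
  after event 3 (t=11: DEC p by 9): {p=-9, q=25}
  after event 4 (t=17: DEC r by 3): {p=-9, q=25, r=-3}
  after event 5 (t=23: INC p by 6): {p=-3, q=25, r=-3}
  after event 6 (t=32: SET r = 31): {p=-3, q=25, r=31}

Answer: {p=-3, q=25, r=31}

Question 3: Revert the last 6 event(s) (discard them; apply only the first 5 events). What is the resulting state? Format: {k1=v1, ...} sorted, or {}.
Keep first 5 events (discard last 6):
  after event 1 (t=2: INC q by 12): {q=12}
  after event 2 (t=8: SET q = 25): {q=25}
  after event 3 (t=11: DEC p by 9): {p=-9, q=25}
  after event 4 (t=17: DEC r by 3): {p=-9, q=25, r=-3}
  after event 5 (t=23: INC p by 6): {p=-3, q=25, r=-3}

Answer: {p=-3, q=25, r=-3}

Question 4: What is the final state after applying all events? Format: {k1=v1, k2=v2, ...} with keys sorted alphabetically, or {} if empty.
  after event 1 (t=2: INC q by 12): {q=12}
  after event 2 (t=8: SET q = 25): {q=25}
  after event 3 (t=11: DEC p by 9): {p=-9, q=25}
  after event 4 (t=17: DEC r by 3): {p=-9, q=25, r=-3}
  after event 5 (t=23: INC p by 6): {p=-3, q=25, r=-3}
  after event 6 (t=32: SET r = 31): {p=-3, q=25, r=31}
  after event 7 (t=39: SET r = 5): {p=-3, q=25, r=5}
  after event 8 (t=44: SET q = -10): {p=-3, q=-10, r=5}
  after event 9 (t=49: SET q = 27): {p=-3, q=27, r=5}
  after event 10 (t=59: INC p by 1): {p=-2, q=27, r=5}
  after event 11 (t=64: INC r by 12): {p=-2, q=27, r=17}

Answer: {p=-2, q=27, r=17}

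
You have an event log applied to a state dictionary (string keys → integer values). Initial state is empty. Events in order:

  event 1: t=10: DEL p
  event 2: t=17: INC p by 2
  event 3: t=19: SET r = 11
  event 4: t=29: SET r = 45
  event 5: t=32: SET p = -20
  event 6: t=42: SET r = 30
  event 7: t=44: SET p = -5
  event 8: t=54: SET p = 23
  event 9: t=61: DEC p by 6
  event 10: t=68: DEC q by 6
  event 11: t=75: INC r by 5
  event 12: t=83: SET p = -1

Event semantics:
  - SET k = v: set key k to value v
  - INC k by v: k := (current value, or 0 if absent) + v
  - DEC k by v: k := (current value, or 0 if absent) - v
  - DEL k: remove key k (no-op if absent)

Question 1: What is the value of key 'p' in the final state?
Track key 'p' through all 12 events:
  event 1 (t=10: DEL p): p (absent) -> (absent)
  event 2 (t=17: INC p by 2): p (absent) -> 2
  event 3 (t=19: SET r = 11): p unchanged
  event 4 (t=29: SET r = 45): p unchanged
  event 5 (t=32: SET p = -20): p 2 -> -20
  event 6 (t=42: SET r = 30): p unchanged
  event 7 (t=44: SET p = -5): p -20 -> -5
  event 8 (t=54: SET p = 23): p -5 -> 23
  event 9 (t=61: DEC p by 6): p 23 -> 17
  event 10 (t=68: DEC q by 6): p unchanged
  event 11 (t=75: INC r by 5): p unchanged
  event 12 (t=83: SET p = -1): p 17 -> -1
Final: p = -1

Answer: -1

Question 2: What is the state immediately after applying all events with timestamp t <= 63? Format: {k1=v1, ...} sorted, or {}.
Apply events with t <= 63 (9 events):
  after event 1 (t=10: DEL p): {}
  after event 2 (t=17: INC p by 2): {p=2}
  after event 3 (t=19: SET r = 11): {p=2, r=11}
  after event 4 (t=29: SET r = 45): {p=2, r=45}
  after event 5 (t=32: SET p = -20): {p=-20, r=45}
  after event 6 (t=42: SET r = 30): {p=-20, r=30}
  after event 7 (t=44: SET p = -5): {p=-5, r=30}
  after event 8 (t=54: SET p = 23): {p=23, r=30}
  after event 9 (t=61: DEC p by 6): {p=17, r=30}

Answer: {p=17, r=30}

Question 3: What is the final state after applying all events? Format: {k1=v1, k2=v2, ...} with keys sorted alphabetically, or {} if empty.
Answer: {p=-1, q=-6, r=35}

Derivation:
  after event 1 (t=10: DEL p): {}
  after event 2 (t=17: INC p by 2): {p=2}
  after event 3 (t=19: SET r = 11): {p=2, r=11}
  after event 4 (t=29: SET r = 45): {p=2, r=45}
  after event 5 (t=32: SET p = -20): {p=-20, r=45}
  after event 6 (t=42: SET r = 30): {p=-20, r=30}
  after event 7 (t=44: SET p = -5): {p=-5, r=30}
  after event 8 (t=54: SET p = 23): {p=23, r=30}
  after event 9 (t=61: DEC p by 6): {p=17, r=30}
  after event 10 (t=68: DEC q by 6): {p=17, q=-6, r=30}
  after event 11 (t=75: INC r by 5): {p=17, q=-6, r=35}
  after event 12 (t=83: SET p = -1): {p=-1, q=-6, r=35}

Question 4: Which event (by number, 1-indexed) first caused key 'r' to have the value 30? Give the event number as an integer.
Answer: 6

Derivation:
Looking for first event where r becomes 30:
  event 3: r = 11
  event 4: r = 45
  event 5: r = 45
  event 6: r 45 -> 30  <-- first match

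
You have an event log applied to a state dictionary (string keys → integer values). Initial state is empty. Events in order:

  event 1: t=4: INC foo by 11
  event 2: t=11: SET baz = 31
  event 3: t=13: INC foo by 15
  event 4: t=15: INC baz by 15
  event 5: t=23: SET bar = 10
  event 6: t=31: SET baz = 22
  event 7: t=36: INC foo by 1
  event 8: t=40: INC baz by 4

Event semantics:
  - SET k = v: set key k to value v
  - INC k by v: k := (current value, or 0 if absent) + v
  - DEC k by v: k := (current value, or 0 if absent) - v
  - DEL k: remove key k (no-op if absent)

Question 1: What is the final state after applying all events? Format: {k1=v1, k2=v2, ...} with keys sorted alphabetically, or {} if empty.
  after event 1 (t=4: INC foo by 11): {foo=11}
  after event 2 (t=11: SET baz = 31): {baz=31, foo=11}
  after event 3 (t=13: INC foo by 15): {baz=31, foo=26}
  after event 4 (t=15: INC baz by 15): {baz=46, foo=26}
  after event 5 (t=23: SET bar = 10): {bar=10, baz=46, foo=26}
  after event 6 (t=31: SET baz = 22): {bar=10, baz=22, foo=26}
  after event 7 (t=36: INC foo by 1): {bar=10, baz=22, foo=27}
  after event 8 (t=40: INC baz by 4): {bar=10, baz=26, foo=27}

Answer: {bar=10, baz=26, foo=27}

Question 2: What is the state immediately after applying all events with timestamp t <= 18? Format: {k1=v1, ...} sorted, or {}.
Answer: {baz=46, foo=26}

Derivation:
Apply events with t <= 18 (4 events):
  after event 1 (t=4: INC foo by 11): {foo=11}
  after event 2 (t=11: SET baz = 31): {baz=31, foo=11}
  after event 3 (t=13: INC foo by 15): {baz=31, foo=26}
  after event 4 (t=15: INC baz by 15): {baz=46, foo=26}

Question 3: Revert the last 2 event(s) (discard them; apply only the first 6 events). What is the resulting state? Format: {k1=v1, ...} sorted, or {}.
Keep first 6 events (discard last 2):
  after event 1 (t=4: INC foo by 11): {foo=11}
  after event 2 (t=11: SET baz = 31): {baz=31, foo=11}
  after event 3 (t=13: INC foo by 15): {baz=31, foo=26}
  after event 4 (t=15: INC baz by 15): {baz=46, foo=26}
  after event 5 (t=23: SET bar = 10): {bar=10, baz=46, foo=26}
  after event 6 (t=31: SET baz = 22): {bar=10, baz=22, foo=26}

Answer: {bar=10, baz=22, foo=26}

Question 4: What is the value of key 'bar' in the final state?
Track key 'bar' through all 8 events:
  event 1 (t=4: INC foo by 11): bar unchanged
  event 2 (t=11: SET baz = 31): bar unchanged
  event 3 (t=13: INC foo by 15): bar unchanged
  event 4 (t=15: INC baz by 15): bar unchanged
  event 5 (t=23: SET bar = 10): bar (absent) -> 10
  event 6 (t=31: SET baz = 22): bar unchanged
  event 7 (t=36: INC foo by 1): bar unchanged
  event 8 (t=40: INC baz by 4): bar unchanged
Final: bar = 10

Answer: 10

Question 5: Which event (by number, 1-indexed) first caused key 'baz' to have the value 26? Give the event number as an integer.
Looking for first event where baz becomes 26:
  event 2: baz = 31
  event 3: baz = 31
  event 4: baz = 46
  event 5: baz = 46
  event 6: baz = 22
  event 7: baz = 22
  event 8: baz 22 -> 26  <-- first match

Answer: 8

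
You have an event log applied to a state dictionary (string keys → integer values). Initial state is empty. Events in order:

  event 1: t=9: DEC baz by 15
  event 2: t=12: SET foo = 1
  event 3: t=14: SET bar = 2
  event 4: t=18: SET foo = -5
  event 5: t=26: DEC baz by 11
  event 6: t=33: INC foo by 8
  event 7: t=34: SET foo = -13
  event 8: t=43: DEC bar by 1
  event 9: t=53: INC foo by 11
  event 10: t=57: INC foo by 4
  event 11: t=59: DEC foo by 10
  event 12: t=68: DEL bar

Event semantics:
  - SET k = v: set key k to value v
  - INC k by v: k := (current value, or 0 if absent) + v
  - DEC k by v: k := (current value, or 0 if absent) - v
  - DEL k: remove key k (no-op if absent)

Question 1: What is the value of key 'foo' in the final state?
Answer: -8

Derivation:
Track key 'foo' through all 12 events:
  event 1 (t=9: DEC baz by 15): foo unchanged
  event 2 (t=12: SET foo = 1): foo (absent) -> 1
  event 3 (t=14: SET bar = 2): foo unchanged
  event 4 (t=18: SET foo = -5): foo 1 -> -5
  event 5 (t=26: DEC baz by 11): foo unchanged
  event 6 (t=33: INC foo by 8): foo -5 -> 3
  event 7 (t=34: SET foo = -13): foo 3 -> -13
  event 8 (t=43: DEC bar by 1): foo unchanged
  event 9 (t=53: INC foo by 11): foo -13 -> -2
  event 10 (t=57: INC foo by 4): foo -2 -> 2
  event 11 (t=59: DEC foo by 10): foo 2 -> -8
  event 12 (t=68: DEL bar): foo unchanged
Final: foo = -8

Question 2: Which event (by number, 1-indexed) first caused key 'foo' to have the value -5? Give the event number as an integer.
Answer: 4

Derivation:
Looking for first event where foo becomes -5:
  event 2: foo = 1
  event 3: foo = 1
  event 4: foo 1 -> -5  <-- first match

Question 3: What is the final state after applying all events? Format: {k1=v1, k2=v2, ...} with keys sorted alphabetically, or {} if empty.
  after event 1 (t=9: DEC baz by 15): {baz=-15}
  after event 2 (t=12: SET foo = 1): {baz=-15, foo=1}
  after event 3 (t=14: SET bar = 2): {bar=2, baz=-15, foo=1}
  after event 4 (t=18: SET foo = -5): {bar=2, baz=-15, foo=-5}
  after event 5 (t=26: DEC baz by 11): {bar=2, baz=-26, foo=-5}
  after event 6 (t=33: INC foo by 8): {bar=2, baz=-26, foo=3}
  after event 7 (t=34: SET foo = -13): {bar=2, baz=-26, foo=-13}
  after event 8 (t=43: DEC bar by 1): {bar=1, baz=-26, foo=-13}
  after event 9 (t=53: INC foo by 11): {bar=1, baz=-26, foo=-2}
  after event 10 (t=57: INC foo by 4): {bar=1, baz=-26, foo=2}
  after event 11 (t=59: DEC foo by 10): {bar=1, baz=-26, foo=-8}
  after event 12 (t=68: DEL bar): {baz=-26, foo=-8}

Answer: {baz=-26, foo=-8}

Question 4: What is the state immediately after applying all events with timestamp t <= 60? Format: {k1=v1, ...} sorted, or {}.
Apply events with t <= 60 (11 events):
  after event 1 (t=9: DEC baz by 15): {baz=-15}
  after event 2 (t=12: SET foo = 1): {baz=-15, foo=1}
  after event 3 (t=14: SET bar = 2): {bar=2, baz=-15, foo=1}
  after event 4 (t=18: SET foo = -5): {bar=2, baz=-15, foo=-5}
  after event 5 (t=26: DEC baz by 11): {bar=2, baz=-26, foo=-5}
  after event 6 (t=33: INC foo by 8): {bar=2, baz=-26, foo=3}
  after event 7 (t=34: SET foo = -13): {bar=2, baz=-26, foo=-13}
  after event 8 (t=43: DEC bar by 1): {bar=1, baz=-26, foo=-13}
  after event 9 (t=53: INC foo by 11): {bar=1, baz=-26, foo=-2}
  after event 10 (t=57: INC foo by 4): {bar=1, baz=-26, foo=2}
  after event 11 (t=59: DEC foo by 10): {bar=1, baz=-26, foo=-8}

Answer: {bar=1, baz=-26, foo=-8}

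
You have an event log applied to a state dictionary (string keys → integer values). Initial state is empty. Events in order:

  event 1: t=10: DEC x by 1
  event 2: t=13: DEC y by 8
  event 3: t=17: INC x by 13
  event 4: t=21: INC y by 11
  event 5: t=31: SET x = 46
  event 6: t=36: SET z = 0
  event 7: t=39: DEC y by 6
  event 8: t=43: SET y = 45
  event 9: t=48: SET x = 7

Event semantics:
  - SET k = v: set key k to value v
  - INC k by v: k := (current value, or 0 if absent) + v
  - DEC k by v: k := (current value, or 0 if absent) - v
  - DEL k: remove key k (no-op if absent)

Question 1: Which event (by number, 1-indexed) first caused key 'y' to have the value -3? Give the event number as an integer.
Answer: 7

Derivation:
Looking for first event where y becomes -3:
  event 2: y = -8
  event 3: y = -8
  event 4: y = 3
  event 5: y = 3
  event 6: y = 3
  event 7: y 3 -> -3  <-- first match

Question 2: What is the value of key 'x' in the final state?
Answer: 7

Derivation:
Track key 'x' through all 9 events:
  event 1 (t=10: DEC x by 1): x (absent) -> -1
  event 2 (t=13: DEC y by 8): x unchanged
  event 3 (t=17: INC x by 13): x -1 -> 12
  event 4 (t=21: INC y by 11): x unchanged
  event 5 (t=31: SET x = 46): x 12 -> 46
  event 6 (t=36: SET z = 0): x unchanged
  event 7 (t=39: DEC y by 6): x unchanged
  event 8 (t=43: SET y = 45): x unchanged
  event 9 (t=48: SET x = 7): x 46 -> 7
Final: x = 7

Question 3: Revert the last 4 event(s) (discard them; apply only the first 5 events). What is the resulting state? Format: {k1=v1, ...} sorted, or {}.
Keep first 5 events (discard last 4):
  after event 1 (t=10: DEC x by 1): {x=-1}
  after event 2 (t=13: DEC y by 8): {x=-1, y=-8}
  after event 3 (t=17: INC x by 13): {x=12, y=-8}
  after event 4 (t=21: INC y by 11): {x=12, y=3}
  after event 5 (t=31: SET x = 46): {x=46, y=3}

Answer: {x=46, y=3}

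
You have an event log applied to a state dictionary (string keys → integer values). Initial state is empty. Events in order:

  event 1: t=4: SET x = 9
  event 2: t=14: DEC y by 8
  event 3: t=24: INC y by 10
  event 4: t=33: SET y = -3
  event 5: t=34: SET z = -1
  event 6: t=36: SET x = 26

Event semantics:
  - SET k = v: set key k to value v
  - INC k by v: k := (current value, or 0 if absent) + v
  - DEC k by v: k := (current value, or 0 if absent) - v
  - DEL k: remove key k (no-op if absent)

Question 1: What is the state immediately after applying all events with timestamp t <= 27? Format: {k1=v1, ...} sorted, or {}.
Answer: {x=9, y=2}

Derivation:
Apply events with t <= 27 (3 events):
  after event 1 (t=4: SET x = 9): {x=9}
  after event 2 (t=14: DEC y by 8): {x=9, y=-8}
  after event 3 (t=24: INC y by 10): {x=9, y=2}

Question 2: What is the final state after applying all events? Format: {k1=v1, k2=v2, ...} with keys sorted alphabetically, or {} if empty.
Answer: {x=26, y=-3, z=-1}

Derivation:
  after event 1 (t=4: SET x = 9): {x=9}
  after event 2 (t=14: DEC y by 8): {x=9, y=-8}
  after event 3 (t=24: INC y by 10): {x=9, y=2}
  after event 4 (t=33: SET y = -3): {x=9, y=-3}
  after event 5 (t=34: SET z = -1): {x=9, y=-3, z=-1}
  after event 6 (t=36: SET x = 26): {x=26, y=-3, z=-1}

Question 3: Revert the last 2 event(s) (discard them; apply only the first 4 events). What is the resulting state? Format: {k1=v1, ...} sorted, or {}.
Answer: {x=9, y=-3}

Derivation:
Keep first 4 events (discard last 2):
  after event 1 (t=4: SET x = 9): {x=9}
  after event 2 (t=14: DEC y by 8): {x=9, y=-8}
  after event 3 (t=24: INC y by 10): {x=9, y=2}
  after event 4 (t=33: SET y = -3): {x=9, y=-3}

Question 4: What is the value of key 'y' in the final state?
Answer: -3

Derivation:
Track key 'y' through all 6 events:
  event 1 (t=4: SET x = 9): y unchanged
  event 2 (t=14: DEC y by 8): y (absent) -> -8
  event 3 (t=24: INC y by 10): y -8 -> 2
  event 4 (t=33: SET y = -3): y 2 -> -3
  event 5 (t=34: SET z = -1): y unchanged
  event 6 (t=36: SET x = 26): y unchanged
Final: y = -3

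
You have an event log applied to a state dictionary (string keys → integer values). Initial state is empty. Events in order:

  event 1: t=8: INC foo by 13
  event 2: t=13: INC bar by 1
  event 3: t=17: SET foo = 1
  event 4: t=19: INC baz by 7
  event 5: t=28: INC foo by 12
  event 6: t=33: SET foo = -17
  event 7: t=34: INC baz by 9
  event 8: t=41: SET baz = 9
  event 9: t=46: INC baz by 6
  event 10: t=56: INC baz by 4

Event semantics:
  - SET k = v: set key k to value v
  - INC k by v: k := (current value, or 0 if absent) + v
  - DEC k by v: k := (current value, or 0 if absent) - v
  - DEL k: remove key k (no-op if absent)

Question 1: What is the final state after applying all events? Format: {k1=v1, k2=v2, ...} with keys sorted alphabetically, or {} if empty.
  after event 1 (t=8: INC foo by 13): {foo=13}
  after event 2 (t=13: INC bar by 1): {bar=1, foo=13}
  after event 3 (t=17: SET foo = 1): {bar=1, foo=1}
  after event 4 (t=19: INC baz by 7): {bar=1, baz=7, foo=1}
  after event 5 (t=28: INC foo by 12): {bar=1, baz=7, foo=13}
  after event 6 (t=33: SET foo = -17): {bar=1, baz=7, foo=-17}
  after event 7 (t=34: INC baz by 9): {bar=1, baz=16, foo=-17}
  after event 8 (t=41: SET baz = 9): {bar=1, baz=9, foo=-17}
  after event 9 (t=46: INC baz by 6): {bar=1, baz=15, foo=-17}
  after event 10 (t=56: INC baz by 4): {bar=1, baz=19, foo=-17}

Answer: {bar=1, baz=19, foo=-17}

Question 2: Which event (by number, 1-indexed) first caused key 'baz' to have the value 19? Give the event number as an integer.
Answer: 10

Derivation:
Looking for first event where baz becomes 19:
  event 4: baz = 7
  event 5: baz = 7
  event 6: baz = 7
  event 7: baz = 16
  event 8: baz = 9
  event 9: baz = 15
  event 10: baz 15 -> 19  <-- first match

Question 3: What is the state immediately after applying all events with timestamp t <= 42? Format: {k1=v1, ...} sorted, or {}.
Answer: {bar=1, baz=9, foo=-17}

Derivation:
Apply events with t <= 42 (8 events):
  after event 1 (t=8: INC foo by 13): {foo=13}
  after event 2 (t=13: INC bar by 1): {bar=1, foo=13}
  after event 3 (t=17: SET foo = 1): {bar=1, foo=1}
  after event 4 (t=19: INC baz by 7): {bar=1, baz=7, foo=1}
  after event 5 (t=28: INC foo by 12): {bar=1, baz=7, foo=13}
  after event 6 (t=33: SET foo = -17): {bar=1, baz=7, foo=-17}
  after event 7 (t=34: INC baz by 9): {bar=1, baz=16, foo=-17}
  after event 8 (t=41: SET baz = 9): {bar=1, baz=9, foo=-17}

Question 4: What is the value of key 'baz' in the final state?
Track key 'baz' through all 10 events:
  event 1 (t=8: INC foo by 13): baz unchanged
  event 2 (t=13: INC bar by 1): baz unchanged
  event 3 (t=17: SET foo = 1): baz unchanged
  event 4 (t=19: INC baz by 7): baz (absent) -> 7
  event 5 (t=28: INC foo by 12): baz unchanged
  event 6 (t=33: SET foo = -17): baz unchanged
  event 7 (t=34: INC baz by 9): baz 7 -> 16
  event 8 (t=41: SET baz = 9): baz 16 -> 9
  event 9 (t=46: INC baz by 6): baz 9 -> 15
  event 10 (t=56: INC baz by 4): baz 15 -> 19
Final: baz = 19

Answer: 19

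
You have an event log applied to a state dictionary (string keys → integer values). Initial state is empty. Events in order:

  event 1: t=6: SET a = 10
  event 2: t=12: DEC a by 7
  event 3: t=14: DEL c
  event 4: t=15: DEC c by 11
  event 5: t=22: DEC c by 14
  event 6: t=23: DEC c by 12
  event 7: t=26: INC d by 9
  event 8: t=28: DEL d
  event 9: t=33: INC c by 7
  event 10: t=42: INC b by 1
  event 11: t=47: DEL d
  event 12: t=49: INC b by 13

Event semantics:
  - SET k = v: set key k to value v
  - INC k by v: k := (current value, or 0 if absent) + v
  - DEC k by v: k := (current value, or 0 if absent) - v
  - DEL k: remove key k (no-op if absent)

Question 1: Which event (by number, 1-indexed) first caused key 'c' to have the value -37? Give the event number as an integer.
Answer: 6

Derivation:
Looking for first event where c becomes -37:
  event 4: c = -11
  event 5: c = -25
  event 6: c -25 -> -37  <-- first match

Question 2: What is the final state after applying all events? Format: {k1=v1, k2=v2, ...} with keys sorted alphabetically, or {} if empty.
Answer: {a=3, b=14, c=-30}

Derivation:
  after event 1 (t=6: SET a = 10): {a=10}
  after event 2 (t=12: DEC a by 7): {a=3}
  after event 3 (t=14: DEL c): {a=3}
  after event 4 (t=15: DEC c by 11): {a=3, c=-11}
  after event 5 (t=22: DEC c by 14): {a=3, c=-25}
  after event 6 (t=23: DEC c by 12): {a=3, c=-37}
  after event 7 (t=26: INC d by 9): {a=3, c=-37, d=9}
  after event 8 (t=28: DEL d): {a=3, c=-37}
  after event 9 (t=33: INC c by 7): {a=3, c=-30}
  after event 10 (t=42: INC b by 1): {a=3, b=1, c=-30}
  after event 11 (t=47: DEL d): {a=3, b=1, c=-30}
  after event 12 (t=49: INC b by 13): {a=3, b=14, c=-30}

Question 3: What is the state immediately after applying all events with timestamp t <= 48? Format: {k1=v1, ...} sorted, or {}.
Answer: {a=3, b=1, c=-30}

Derivation:
Apply events with t <= 48 (11 events):
  after event 1 (t=6: SET a = 10): {a=10}
  after event 2 (t=12: DEC a by 7): {a=3}
  after event 3 (t=14: DEL c): {a=3}
  after event 4 (t=15: DEC c by 11): {a=3, c=-11}
  after event 5 (t=22: DEC c by 14): {a=3, c=-25}
  after event 6 (t=23: DEC c by 12): {a=3, c=-37}
  after event 7 (t=26: INC d by 9): {a=3, c=-37, d=9}
  after event 8 (t=28: DEL d): {a=3, c=-37}
  after event 9 (t=33: INC c by 7): {a=3, c=-30}
  after event 10 (t=42: INC b by 1): {a=3, b=1, c=-30}
  after event 11 (t=47: DEL d): {a=3, b=1, c=-30}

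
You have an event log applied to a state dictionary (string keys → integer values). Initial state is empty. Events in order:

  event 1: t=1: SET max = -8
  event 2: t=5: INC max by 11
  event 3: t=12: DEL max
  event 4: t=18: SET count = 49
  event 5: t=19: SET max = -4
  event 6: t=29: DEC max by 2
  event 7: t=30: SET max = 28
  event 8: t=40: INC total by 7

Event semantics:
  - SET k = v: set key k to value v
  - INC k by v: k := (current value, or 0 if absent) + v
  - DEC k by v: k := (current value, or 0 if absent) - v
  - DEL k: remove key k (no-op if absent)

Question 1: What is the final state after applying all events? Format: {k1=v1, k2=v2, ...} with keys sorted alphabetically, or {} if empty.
  after event 1 (t=1: SET max = -8): {max=-8}
  after event 2 (t=5: INC max by 11): {max=3}
  after event 3 (t=12: DEL max): {}
  after event 4 (t=18: SET count = 49): {count=49}
  after event 5 (t=19: SET max = -4): {count=49, max=-4}
  after event 6 (t=29: DEC max by 2): {count=49, max=-6}
  after event 7 (t=30: SET max = 28): {count=49, max=28}
  after event 8 (t=40: INC total by 7): {count=49, max=28, total=7}

Answer: {count=49, max=28, total=7}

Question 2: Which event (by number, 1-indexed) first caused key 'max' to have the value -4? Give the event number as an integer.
Answer: 5

Derivation:
Looking for first event where max becomes -4:
  event 1: max = -8
  event 2: max = 3
  event 3: max = (absent)
  event 5: max (absent) -> -4  <-- first match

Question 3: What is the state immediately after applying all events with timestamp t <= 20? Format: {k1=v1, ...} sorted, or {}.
Answer: {count=49, max=-4}

Derivation:
Apply events with t <= 20 (5 events):
  after event 1 (t=1: SET max = -8): {max=-8}
  after event 2 (t=5: INC max by 11): {max=3}
  after event 3 (t=12: DEL max): {}
  after event 4 (t=18: SET count = 49): {count=49}
  after event 5 (t=19: SET max = -4): {count=49, max=-4}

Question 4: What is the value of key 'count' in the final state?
Track key 'count' through all 8 events:
  event 1 (t=1: SET max = -8): count unchanged
  event 2 (t=5: INC max by 11): count unchanged
  event 3 (t=12: DEL max): count unchanged
  event 4 (t=18: SET count = 49): count (absent) -> 49
  event 5 (t=19: SET max = -4): count unchanged
  event 6 (t=29: DEC max by 2): count unchanged
  event 7 (t=30: SET max = 28): count unchanged
  event 8 (t=40: INC total by 7): count unchanged
Final: count = 49

Answer: 49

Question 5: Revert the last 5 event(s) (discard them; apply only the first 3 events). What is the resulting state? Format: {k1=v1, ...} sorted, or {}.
Keep first 3 events (discard last 5):
  after event 1 (t=1: SET max = -8): {max=-8}
  after event 2 (t=5: INC max by 11): {max=3}
  after event 3 (t=12: DEL max): {}

Answer: {}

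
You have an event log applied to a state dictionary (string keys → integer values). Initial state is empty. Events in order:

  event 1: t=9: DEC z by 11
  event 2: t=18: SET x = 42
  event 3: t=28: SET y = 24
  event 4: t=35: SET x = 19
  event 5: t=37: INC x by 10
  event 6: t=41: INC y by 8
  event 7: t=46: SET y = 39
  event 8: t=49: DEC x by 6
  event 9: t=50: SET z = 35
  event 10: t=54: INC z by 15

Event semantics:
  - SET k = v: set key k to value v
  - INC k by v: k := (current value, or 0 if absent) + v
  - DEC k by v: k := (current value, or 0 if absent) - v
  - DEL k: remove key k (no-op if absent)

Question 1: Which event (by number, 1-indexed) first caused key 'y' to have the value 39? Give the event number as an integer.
Answer: 7

Derivation:
Looking for first event where y becomes 39:
  event 3: y = 24
  event 4: y = 24
  event 5: y = 24
  event 6: y = 32
  event 7: y 32 -> 39  <-- first match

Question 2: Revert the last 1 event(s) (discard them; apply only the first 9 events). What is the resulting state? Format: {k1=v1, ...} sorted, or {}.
Answer: {x=23, y=39, z=35}

Derivation:
Keep first 9 events (discard last 1):
  after event 1 (t=9: DEC z by 11): {z=-11}
  after event 2 (t=18: SET x = 42): {x=42, z=-11}
  after event 3 (t=28: SET y = 24): {x=42, y=24, z=-11}
  after event 4 (t=35: SET x = 19): {x=19, y=24, z=-11}
  after event 5 (t=37: INC x by 10): {x=29, y=24, z=-11}
  after event 6 (t=41: INC y by 8): {x=29, y=32, z=-11}
  after event 7 (t=46: SET y = 39): {x=29, y=39, z=-11}
  after event 8 (t=49: DEC x by 6): {x=23, y=39, z=-11}
  after event 9 (t=50: SET z = 35): {x=23, y=39, z=35}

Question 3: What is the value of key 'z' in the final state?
Track key 'z' through all 10 events:
  event 1 (t=9: DEC z by 11): z (absent) -> -11
  event 2 (t=18: SET x = 42): z unchanged
  event 3 (t=28: SET y = 24): z unchanged
  event 4 (t=35: SET x = 19): z unchanged
  event 5 (t=37: INC x by 10): z unchanged
  event 6 (t=41: INC y by 8): z unchanged
  event 7 (t=46: SET y = 39): z unchanged
  event 8 (t=49: DEC x by 6): z unchanged
  event 9 (t=50: SET z = 35): z -11 -> 35
  event 10 (t=54: INC z by 15): z 35 -> 50
Final: z = 50

Answer: 50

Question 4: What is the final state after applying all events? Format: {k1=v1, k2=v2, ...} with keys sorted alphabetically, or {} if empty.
  after event 1 (t=9: DEC z by 11): {z=-11}
  after event 2 (t=18: SET x = 42): {x=42, z=-11}
  after event 3 (t=28: SET y = 24): {x=42, y=24, z=-11}
  after event 4 (t=35: SET x = 19): {x=19, y=24, z=-11}
  after event 5 (t=37: INC x by 10): {x=29, y=24, z=-11}
  after event 6 (t=41: INC y by 8): {x=29, y=32, z=-11}
  after event 7 (t=46: SET y = 39): {x=29, y=39, z=-11}
  after event 8 (t=49: DEC x by 6): {x=23, y=39, z=-11}
  after event 9 (t=50: SET z = 35): {x=23, y=39, z=35}
  after event 10 (t=54: INC z by 15): {x=23, y=39, z=50}

Answer: {x=23, y=39, z=50}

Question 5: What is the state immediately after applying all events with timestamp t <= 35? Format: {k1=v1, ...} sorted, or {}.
Answer: {x=19, y=24, z=-11}

Derivation:
Apply events with t <= 35 (4 events):
  after event 1 (t=9: DEC z by 11): {z=-11}
  after event 2 (t=18: SET x = 42): {x=42, z=-11}
  after event 3 (t=28: SET y = 24): {x=42, y=24, z=-11}
  after event 4 (t=35: SET x = 19): {x=19, y=24, z=-11}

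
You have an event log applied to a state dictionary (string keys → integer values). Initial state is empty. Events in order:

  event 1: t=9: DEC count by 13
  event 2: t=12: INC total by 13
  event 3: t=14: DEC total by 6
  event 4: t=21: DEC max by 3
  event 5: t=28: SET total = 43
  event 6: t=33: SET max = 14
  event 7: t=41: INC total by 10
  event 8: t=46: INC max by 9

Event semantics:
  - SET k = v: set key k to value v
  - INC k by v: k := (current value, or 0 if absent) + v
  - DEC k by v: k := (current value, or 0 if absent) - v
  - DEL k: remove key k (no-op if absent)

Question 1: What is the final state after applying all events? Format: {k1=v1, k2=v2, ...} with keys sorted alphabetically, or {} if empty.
Answer: {count=-13, max=23, total=53}

Derivation:
  after event 1 (t=9: DEC count by 13): {count=-13}
  after event 2 (t=12: INC total by 13): {count=-13, total=13}
  after event 3 (t=14: DEC total by 6): {count=-13, total=7}
  after event 4 (t=21: DEC max by 3): {count=-13, max=-3, total=7}
  after event 5 (t=28: SET total = 43): {count=-13, max=-3, total=43}
  after event 6 (t=33: SET max = 14): {count=-13, max=14, total=43}
  after event 7 (t=41: INC total by 10): {count=-13, max=14, total=53}
  after event 8 (t=46: INC max by 9): {count=-13, max=23, total=53}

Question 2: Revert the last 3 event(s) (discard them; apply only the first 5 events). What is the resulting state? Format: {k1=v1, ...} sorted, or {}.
Answer: {count=-13, max=-3, total=43}

Derivation:
Keep first 5 events (discard last 3):
  after event 1 (t=9: DEC count by 13): {count=-13}
  after event 2 (t=12: INC total by 13): {count=-13, total=13}
  after event 3 (t=14: DEC total by 6): {count=-13, total=7}
  after event 4 (t=21: DEC max by 3): {count=-13, max=-3, total=7}
  after event 5 (t=28: SET total = 43): {count=-13, max=-3, total=43}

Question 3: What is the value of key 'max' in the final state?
Answer: 23

Derivation:
Track key 'max' through all 8 events:
  event 1 (t=9: DEC count by 13): max unchanged
  event 2 (t=12: INC total by 13): max unchanged
  event 3 (t=14: DEC total by 6): max unchanged
  event 4 (t=21: DEC max by 3): max (absent) -> -3
  event 5 (t=28: SET total = 43): max unchanged
  event 6 (t=33: SET max = 14): max -3 -> 14
  event 7 (t=41: INC total by 10): max unchanged
  event 8 (t=46: INC max by 9): max 14 -> 23
Final: max = 23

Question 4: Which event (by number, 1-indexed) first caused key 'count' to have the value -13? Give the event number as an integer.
Looking for first event where count becomes -13:
  event 1: count (absent) -> -13  <-- first match

Answer: 1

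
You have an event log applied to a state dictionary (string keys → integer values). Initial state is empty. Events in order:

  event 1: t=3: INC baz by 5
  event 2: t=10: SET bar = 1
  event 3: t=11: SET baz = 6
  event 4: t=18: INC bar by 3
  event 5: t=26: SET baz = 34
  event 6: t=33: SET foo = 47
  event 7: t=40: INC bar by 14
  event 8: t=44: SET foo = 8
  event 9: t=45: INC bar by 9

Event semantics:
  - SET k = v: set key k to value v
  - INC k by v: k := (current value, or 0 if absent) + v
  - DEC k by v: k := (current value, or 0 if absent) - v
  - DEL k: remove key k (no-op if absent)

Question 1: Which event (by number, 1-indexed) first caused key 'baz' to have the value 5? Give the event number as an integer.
Looking for first event where baz becomes 5:
  event 1: baz (absent) -> 5  <-- first match

Answer: 1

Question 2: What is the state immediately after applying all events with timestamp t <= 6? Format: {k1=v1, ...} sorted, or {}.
Answer: {baz=5}

Derivation:
Apply events with t <= 6 (1 events):
  after event 1 (t=3: INC baz by 5): {baz=5}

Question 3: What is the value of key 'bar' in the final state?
Track key 'bar' through all 9 events:
  event 1 (t=3: INC baz by 5): bar unchanged
  event 2 (t=10: SET bar = 1): bar (absent) -> 1
  event 3 (t=11: SET baz = 6): bar unchanged
  event 4 (t=18: INC bar by 3): bar 1 -> 4
  event 5 (t=26: SET baz = 34): bar unchanged
  event 6 (t=33: SET foo = 47): bar unchanged
  event 7 (t=40: INC bar by 14): bar 4 -> 18
  event 8 (t=44: SET foo = 8): bar unchanged
  event 9 (t=45: INC bar by 9): bar 18 -> 27
Final: bar = 27

Answer: 27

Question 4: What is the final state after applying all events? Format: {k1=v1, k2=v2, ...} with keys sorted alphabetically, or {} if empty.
  after event 1 (t=3: INC baz by 5): {baz=5}
  after event 2 (t=10: SET bar = 1): {bar=1, baz=5}
  after event 3 (t=11: SET baz = 6): {bar=1, baz=6}
  after event 4 (t=18: INC bar by 3): {bar=4, baz=6}
  after event 5 (t=26: SET baz = 34): {bar=4, baz=34}
  after event 6 (t=33: SET foo = 47): {bar=4, baz=34, foo=47}
  after event 7 (t=40: INC bar by 14): {bar=18, baz=34, foo=47}
  after event 8 (t=44: SET foo = 8): {bar=18, baz=34, foo=8}
  after event 9 (t=45: INC bar by 9): {bar=27, baz=34, foo=8}

Answer: {bar=27, baz=34, foo=8}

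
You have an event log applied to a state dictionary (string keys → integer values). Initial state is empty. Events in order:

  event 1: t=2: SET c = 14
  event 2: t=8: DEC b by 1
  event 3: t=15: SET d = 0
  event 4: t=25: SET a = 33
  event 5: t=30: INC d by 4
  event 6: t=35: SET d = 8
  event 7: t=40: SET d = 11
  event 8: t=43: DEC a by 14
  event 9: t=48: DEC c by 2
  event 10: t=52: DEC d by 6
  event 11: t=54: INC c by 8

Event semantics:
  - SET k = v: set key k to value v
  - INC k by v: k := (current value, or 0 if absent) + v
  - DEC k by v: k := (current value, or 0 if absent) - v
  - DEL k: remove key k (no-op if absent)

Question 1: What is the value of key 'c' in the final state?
Answer: 20

Derivation:
Track key 'c' through all 11 events:
  event 1 (t=2: SET c = 14): c (absent) -> 14
  event 2 (t=8: DEC b by 1): c unchanged
  event 3 (t=15: SET d = 0): c unchanged
  event 4 (t=25: SET a = 33): c unchanged
  event 5 (t=30: INC d by 4): c unchanged
  event 6 (t=35: SET d = 8): c unchanged
  event 7 (t=40: SET d = 11): c unchanged
  event 8 (t=43: DEC a by 14): c unchanged
  event 9 (t=48: DEC c by 2): c 14 -> 12
  event 10 (t=52: DEC d by 6): c unchanged
  event 11 (t=54: INC c by 8): c 12 -> 20
Final: c = 20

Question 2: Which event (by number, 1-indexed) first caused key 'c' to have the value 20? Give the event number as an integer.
Looking for first event where c becomes 20:
  event 1: c = 14
  event 2: c = 14
  event 3: c = 14
  event 4: c = 14
  event 5: c = 14
  event 6: c = 14
  event 7: c = 14
  event 8: c = 14
  event 9: c = 12
  event 10: c = 12
  event 11: c 12 -> 20  <-- first match

Answer: 11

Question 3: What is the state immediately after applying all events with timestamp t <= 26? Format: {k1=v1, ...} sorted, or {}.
Apply events with t <= 26 (4 events):
  after event 1 (t=2: SET c = 14): {c=14}
  after event 2 (t=8: DEC b by 1): {b=-1, c=14}
  after event 3 (t=15: SET d = 0): {b=-1, c=14, d=0}
  after event 4 (t=25: SET a = 33): {a=33, b=-1, c=14, d=0}

Answer: {a=33, b=-1, c=14, d=0}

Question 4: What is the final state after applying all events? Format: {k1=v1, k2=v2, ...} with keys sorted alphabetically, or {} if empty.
  after event 1 (t=2: SET c = 14): {c=14}
  after event 2 (t=8: DEC b by 1): {b=-1, c=14}
  after event 3 (t=15: SET d = 0): {b=-1, c=14, d=0}
  after event 4 (t=25: SET a = 33): {a=33, b=-1, c=14, d=0}
  after event 5 (t=30: INC d by 4): {a=33, b=-1, c=14, d=4}
  after event 6 (t=35: SET d = 8): {a=33, b=-1, c=14, d=8}
  after event 7 (t=40: SET d = 11): {a=33, b=-1, c=14, d=11}
  after event 8 (t=43: DEC a by 14): {a=19, b=-1, c=14, d=11}
  after event 9 (t=48: DEC c by 2): {a=19, b=-1, c=12, d=11}
  after event 10 (t=52: DEC d by 6): {a=19, b=-1, c=12, d=5}
  after event 11 (t=54: INC c by 8): {a=19, b=-1, c=20, d=5}

Answer: {a=19, b=-1, c=20, d=5}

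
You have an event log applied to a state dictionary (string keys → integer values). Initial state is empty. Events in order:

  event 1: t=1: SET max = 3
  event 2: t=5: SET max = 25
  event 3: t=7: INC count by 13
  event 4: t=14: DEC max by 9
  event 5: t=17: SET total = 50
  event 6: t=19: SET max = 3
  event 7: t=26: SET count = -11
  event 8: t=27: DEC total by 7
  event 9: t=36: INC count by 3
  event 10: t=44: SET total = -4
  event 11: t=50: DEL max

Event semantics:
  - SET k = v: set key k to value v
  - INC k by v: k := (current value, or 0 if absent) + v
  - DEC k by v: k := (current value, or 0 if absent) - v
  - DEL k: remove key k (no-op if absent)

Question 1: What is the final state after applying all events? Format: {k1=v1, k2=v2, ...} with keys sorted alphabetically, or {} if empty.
Answer: {count=-8, total=-4}

Derivation:
  after event 1 (t=1: SET max = 3): {max=3}
  after event 2 (t=5: SET max = 25): {max=25}
  after event 3 (t=7: INC count by 13): {count=13, max=25}
  after event 4 (t=14: DEC max by 9): {count=13, max=16}
  after event 5 (t=17: SET total = 50): {count=13, max=16, total=50}
  after event 6 (t=19: SET max = 3): {count=13, max=3, total=50}
  after event 7 (t=26: SET count = -11): {count=-11, max=3, total=50}
  after event 8 (t=27: DEC total by 7): {count=-11, max=3, total=43}
  after event 9 (t=36: INC count by 3): {count=-8, max=3, total=43}
  after event 10 (t=44: SET total = -4): {count=-8, max=3, total=-4}
  after event 11 (t=50: DEL max): {count=-8, total=-4}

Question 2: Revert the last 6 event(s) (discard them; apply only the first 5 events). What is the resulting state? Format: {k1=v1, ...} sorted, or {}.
Answer: {count=13, max=16, total=50}

Derivation:
Keep first 5 events (discard last 6):
  after event 1 (t=1: SET max = 3): {max=3}
  after event 2 (t=5: SET max = 25): {max=25}
  after event 3 (t=7: INC count by 13): {count=13, max=25}
  after event 4 (t=14: DEC max by 9): {count=13, max=16}
  after event 5 (t=17: SET total = 50): {count=13, max=16, total=50}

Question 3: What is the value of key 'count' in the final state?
Answer: -8

Derivation:
Track key 'count' through all 11 events:
  event 1 (t=1: SET max = 3): count unchanged
  event 2 (t=5: SET max = 25): count unchanged
  event 3 (t=7: INC count by 13): count (absent) -> 13
  event 4 (t=14: DEC max by 9): count unchanged
  event 5 (t=17: SET total = 50): count unchanged
  event 6 (t=19: SET max = 3): count unchanged
  event 7 (t=26: SET count = -11): count 13 -> -11
  event 8 (t=27: DEC total by 7): count unchanged
  event 9 (t=36: INC count by 3): count -11 -> -8
  event 10 (t=44: SET total = -4): count unchanged
  event 11 (t=50: DEL max): count unchanged
Final: count = -8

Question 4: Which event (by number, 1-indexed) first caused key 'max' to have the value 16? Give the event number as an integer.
Looking for first event where max becomes 16:
  event 1: max = 3
  event 2: max = 25
  event 3: max = 25
  event 4: max 25 -> 16  <-- first match

Answer: 4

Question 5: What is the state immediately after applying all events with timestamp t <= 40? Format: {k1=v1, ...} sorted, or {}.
Apply events with t <= 40 (9 events):
  after event 1 (t=1: SET max = 3): {max=3}
  after event 2 (t=5: SET max = 25): {max=25}
  after event 3 (t=7: INC count by 13): {count=13, max=25}
  after event 4 (t=14: DEC max by 9): {count=13, max=16}
  after event 5 (t=17: SET total = 50): {count=13, max=16, total=50}
  after event 6 (t=19: SET max = 3): {count=13, max=3, total=50}
  after event 7 (t=26: SET count = -11): {count=-11, max=3, total=50}
  after event 8 (t=27: DEC total by 7): {count=-11, max=3, total=43}
  after event 9 (t=36: INC count by 3): {count=-8, max=3, total=43}

Answer: {count=-8, max=3, total=43}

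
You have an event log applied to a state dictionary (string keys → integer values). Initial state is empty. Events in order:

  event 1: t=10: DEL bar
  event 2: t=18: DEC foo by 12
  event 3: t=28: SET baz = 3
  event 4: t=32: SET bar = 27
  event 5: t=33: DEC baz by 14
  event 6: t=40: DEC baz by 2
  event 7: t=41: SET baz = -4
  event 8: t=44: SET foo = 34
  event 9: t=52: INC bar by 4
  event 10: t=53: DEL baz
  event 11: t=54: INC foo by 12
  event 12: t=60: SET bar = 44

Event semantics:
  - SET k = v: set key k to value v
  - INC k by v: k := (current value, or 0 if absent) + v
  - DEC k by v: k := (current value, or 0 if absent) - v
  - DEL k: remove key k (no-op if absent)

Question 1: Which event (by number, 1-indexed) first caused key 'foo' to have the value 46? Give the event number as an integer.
Answer: 11

Derivation:
Looking for first event where foo becomes 46:
  event 2: foo = -12
  event 3: foo = -12
  event 4: foo = -12
  event 5: foo = -12
  event 6: foo = -12
  event 7: foo = -12
  event 8: foo = 34
  event 9: foo = 34
  event 10: foo = 34
  event 11: foo 34 -> 46  <-- first match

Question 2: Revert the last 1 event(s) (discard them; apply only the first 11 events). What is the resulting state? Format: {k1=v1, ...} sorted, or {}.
Keep first 11 events (discard last 1):
  after event 1 (t=10: DEL bar): {}
  after event 2 (t=18: DEC foo by 12): {foo=-12}
  after event 3 (t=28: SET baz = 3): {baz=3, foo=-12}
  after event 4 (t=32: SET bar = 27): {bar=27, baz=3, foo=-12}
  after event 5 (t=33: DEC baz by 14): {bar=27, baz=-11, foo=-12}
  after event 6 (t=40: DEC baz by 2): {bar=27, baz=-13, foo=-12}
  after event 7 (t=41: SET baz = -4): {bar=27, baz=-4, foo=-12}
  after event 8 (t=44: SET foo = 34): {bar=27, baz=-4, foo=34}
  after event 9 (t=52: INC bar by 4): {bar=31, baz=-4, foo=34}
  after event 10 (t=53: DEL baz): {bar=31, foo=34}
  after event 11 (t=54: INC foo by 12): {bar=31, foo=46}

Answer: {bar=31, foo=46}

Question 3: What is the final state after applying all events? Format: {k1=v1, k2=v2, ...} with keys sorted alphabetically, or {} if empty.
  after event 1 (t=10: DEL bar): {}
  after event 2 (t=18: DEC foo by 12): {foo=-12}
  after event 3 (t=28: SET baz = 3): {baz=3, foo=-12}
  after event 4 (t=32: SET bar = 27): {bar=27, baz=3, foo=-12}
  after event 5 (t=33: DEC baz by 14): {bar=27, baz=-11, foo=-12}
  after event 6 (t=40: DEC baz by 2): {bar=27, baz=-13, foo=-12}
  after event 7 (t=41: SET baz = -4): {bar=27, baz=-4, foo=-12}
  after event 8 (t=44: SET foo = 34): {bar=27, baz=-4, foo=34}
  after event 9 (t=52: INC bar by 4): {bar=31, baz=-4, foo=34}
  after event 10 (t=53: DEL baz): {bar=31, foo=34}
  after event 11 (t=54: INC foo by 12): {bar=31, foo=46}
  after event 12 (t=60: SET bar = 44): {bar=44, foo=46}

Answer: {bar=44, foo=46}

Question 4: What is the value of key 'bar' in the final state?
Track key 'bar' through all 12 events:
  event 1 (t=10: DEL bar): bar (absent) -> (absent)
  event 2 (t=18: DEC foo by 12): bar unchanged
  event 3 (t=28: SET baz = 3): bar unchanged
  event 4 (t=32: SET bar = 27): bar (absent) -> 27
  event 5 (t=33: DEC baz by 14): bar unchanged
  event 6 (t=40: DEC baz by 2): bar unchanged
  event 7 (t=41: SET baz = -4): bar unchanged
  event 8 (t=44: SET foo = 34): bar unchanged
  event 9 (t=52: INC bar by 4): bar 27 -> 31
  event 10 (t=53: DEL baz): bar unchanged
  event 11 (t=54: INC foo by 12): bar unchanged
  event 12 (t=60: SET bar = 44): bar 31 -> 44
Final: bar = 44

Answer: 44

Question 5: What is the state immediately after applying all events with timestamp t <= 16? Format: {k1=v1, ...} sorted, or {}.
Apply events with t <= 16 (1 events):
  after event 1 (t=10: DEL bar): {}

Answer: {}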